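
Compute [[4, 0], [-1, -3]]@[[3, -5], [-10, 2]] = C[0][0] = (4)*(3) + (0)*(-10) = 12
C[0][1] = (4)*(-5) + (0)*(2) = -20
C[1][0] = (-1)*(3) + (-3)*(-10) = 27
C[1][1] = (-1)*(-5) + (-3)*(2) = -1
= [[12, -20], [27, -1]]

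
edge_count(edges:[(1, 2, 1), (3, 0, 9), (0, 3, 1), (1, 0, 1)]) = 4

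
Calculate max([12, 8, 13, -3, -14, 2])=13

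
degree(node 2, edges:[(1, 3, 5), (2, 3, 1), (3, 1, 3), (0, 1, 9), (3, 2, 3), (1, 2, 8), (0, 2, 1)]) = 4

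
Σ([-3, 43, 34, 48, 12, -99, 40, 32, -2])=105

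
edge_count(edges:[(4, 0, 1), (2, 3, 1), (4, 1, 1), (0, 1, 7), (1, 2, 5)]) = 5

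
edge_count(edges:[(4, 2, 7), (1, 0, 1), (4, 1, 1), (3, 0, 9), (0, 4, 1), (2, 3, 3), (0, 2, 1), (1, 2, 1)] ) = 8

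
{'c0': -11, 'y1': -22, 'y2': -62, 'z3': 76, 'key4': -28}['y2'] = -62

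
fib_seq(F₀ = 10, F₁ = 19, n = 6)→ F_2 = F_1 + F_0 = 29
F_3 = F_2 + F_1 = 48
F_4 = F_3 + F_2 = 77
...
= [10, 19, 29, 48, 77, 125]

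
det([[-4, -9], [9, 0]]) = (-4)*(0) - (-9)*(9)
= 81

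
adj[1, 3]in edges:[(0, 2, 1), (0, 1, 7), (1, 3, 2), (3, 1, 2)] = 2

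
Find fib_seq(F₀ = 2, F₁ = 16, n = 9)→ F_2 = F_1 + F_0 = 18
F_3 = F_2 + F_1 = 34
F_4 = F_3 + F_2 = 52
...
= [2, 16, 18, 34, 52, 86, 138, 224, 362]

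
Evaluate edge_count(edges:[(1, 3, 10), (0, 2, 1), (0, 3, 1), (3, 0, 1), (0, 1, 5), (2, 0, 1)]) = 6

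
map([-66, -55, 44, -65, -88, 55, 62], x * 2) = [-132, -110, 88, -130, -176, 110, 124]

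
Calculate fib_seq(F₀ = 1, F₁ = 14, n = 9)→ F_2 = F_1 + F_0 = 15
F_3 = F_2 + F_1 = 29
F_4 = F_3 + F_2 = 44
...
= [1, 14, 15, 29, 44, 73, 117, 190, 307]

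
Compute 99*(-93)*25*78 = -17953650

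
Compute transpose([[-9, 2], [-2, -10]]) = [[-9, -2], [2, -10]]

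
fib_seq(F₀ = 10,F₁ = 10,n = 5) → F_2 = F_1 + F_0 = 20
F_3 = F_2 + F_1 = 30
F_4 = F_3 + F_2 = 50
= [10, 10, 20, 30, 50]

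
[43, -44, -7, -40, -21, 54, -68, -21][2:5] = [-7, -40, -21]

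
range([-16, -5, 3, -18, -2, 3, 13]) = 31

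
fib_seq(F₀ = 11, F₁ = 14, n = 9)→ [11, 14, 25, 39, 64, 103, 167, 270, 437]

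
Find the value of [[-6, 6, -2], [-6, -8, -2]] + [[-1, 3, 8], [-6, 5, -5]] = [[-7, 9, 6], [-12, -3, -7]]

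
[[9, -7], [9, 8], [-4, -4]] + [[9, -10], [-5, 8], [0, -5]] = [[18, -17], [4, 16], [-4, -9]]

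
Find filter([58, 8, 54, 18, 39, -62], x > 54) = keep x where x > 54: 58✓, 8✗, 54✗, 18✗, 39✗, -62✗
= [58]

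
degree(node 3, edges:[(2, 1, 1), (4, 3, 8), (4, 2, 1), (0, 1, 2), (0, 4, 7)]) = incident: (4,3)
= 1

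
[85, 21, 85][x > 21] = keep x where x > 21: 85✓, 21✗, 85✓
= [85, 85]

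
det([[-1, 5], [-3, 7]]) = 8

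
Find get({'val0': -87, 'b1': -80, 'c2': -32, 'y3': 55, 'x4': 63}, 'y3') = 55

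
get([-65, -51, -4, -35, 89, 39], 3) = -35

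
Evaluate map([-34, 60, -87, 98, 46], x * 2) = -34*2=-68, 60*2=120, -87*2=-174, 98*2=196, 46*2=92
= [-68, 120, -174, 196, 92]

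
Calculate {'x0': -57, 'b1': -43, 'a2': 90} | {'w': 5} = {'x0': -57, 'b1': -43, 'a2': 90, 'w': 5}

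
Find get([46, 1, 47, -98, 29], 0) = 46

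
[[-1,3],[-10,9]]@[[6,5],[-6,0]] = [[-24, -5], [-114, -50]]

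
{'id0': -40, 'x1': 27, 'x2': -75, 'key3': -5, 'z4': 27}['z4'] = 27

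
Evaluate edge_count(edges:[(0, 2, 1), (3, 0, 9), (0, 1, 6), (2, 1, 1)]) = 4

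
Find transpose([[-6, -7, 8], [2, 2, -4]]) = [[-6, 2], [-7, 2], [8, -4]]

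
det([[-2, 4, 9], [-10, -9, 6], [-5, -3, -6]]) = (1)*(-2)*det([[-9, 6], [-3, -6]]) + (-1)*(4)*det([[-10, 6], [-5, -6]]) + (1)*(9)*det([[-10, -9], [-5, -3]])
= -144 + -360 + -135
= -639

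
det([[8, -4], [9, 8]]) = (8)*(8) - (-4)*(9)
= 100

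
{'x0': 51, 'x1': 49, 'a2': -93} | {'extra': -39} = {'x0': 51, 'x1': 49, 'a2': -93, 'extra': -39}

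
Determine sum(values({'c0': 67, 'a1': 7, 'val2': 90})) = 67 + 7 + 90
= 164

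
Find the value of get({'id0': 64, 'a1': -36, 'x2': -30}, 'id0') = 64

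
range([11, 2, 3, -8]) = 19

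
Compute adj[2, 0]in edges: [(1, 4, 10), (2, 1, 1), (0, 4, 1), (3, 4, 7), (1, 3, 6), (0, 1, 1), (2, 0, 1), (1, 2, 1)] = 1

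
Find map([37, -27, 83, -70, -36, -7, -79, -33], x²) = (37)²=1369, (-27)²=729, (83)²=6889, (-70)²=4900, (-36)²=1296, (-7)²=49, (-79)²=6241, (-33)²=1089
= [1369, 729, 6889, 4900, 1296, 49, 6241, 1089]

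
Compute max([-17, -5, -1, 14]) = 14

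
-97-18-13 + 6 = -122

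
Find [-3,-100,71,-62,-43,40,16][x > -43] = [-3, 71, 40, 16]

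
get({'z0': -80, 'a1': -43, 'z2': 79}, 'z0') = -80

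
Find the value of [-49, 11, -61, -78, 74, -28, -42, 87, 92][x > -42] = keep x where x > -42: -49✗, 11✓, -61✗, -78✗, 74✓, -28✓, -42✗, 87✓, 92✓
= [11, 74, -28, 87, 92]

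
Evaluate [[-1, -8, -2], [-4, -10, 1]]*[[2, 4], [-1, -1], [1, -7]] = [[4, 18], [3, -13]]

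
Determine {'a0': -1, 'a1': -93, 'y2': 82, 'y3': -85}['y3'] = -85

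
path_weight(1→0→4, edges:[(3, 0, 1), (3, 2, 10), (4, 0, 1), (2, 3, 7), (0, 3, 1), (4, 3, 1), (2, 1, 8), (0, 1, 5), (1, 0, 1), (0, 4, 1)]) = w(1→0)=1 + w(0→4)=1
= 2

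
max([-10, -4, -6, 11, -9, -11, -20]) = 11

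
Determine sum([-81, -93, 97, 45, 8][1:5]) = 57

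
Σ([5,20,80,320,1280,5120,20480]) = 5 + 20 + 80 + 320 + 1280 + 5120 + 20480
= 27305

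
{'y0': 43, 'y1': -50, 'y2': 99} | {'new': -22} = {'y0': 43, 'y1': -50, 'y2': 99, 'new': -22}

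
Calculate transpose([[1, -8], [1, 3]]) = [[1, 1], [-8, 3]]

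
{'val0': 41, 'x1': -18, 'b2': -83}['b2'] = -83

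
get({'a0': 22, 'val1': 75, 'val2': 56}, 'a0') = 22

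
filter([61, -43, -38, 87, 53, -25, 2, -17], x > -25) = [61, 87, 53, 2, -17]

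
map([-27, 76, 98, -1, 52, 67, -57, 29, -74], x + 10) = [-17, 86, 108, 9, 62, 77, -47, 39, -64]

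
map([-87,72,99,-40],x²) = [7569, 5184, 9801, 1600]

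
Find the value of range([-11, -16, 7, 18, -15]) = 34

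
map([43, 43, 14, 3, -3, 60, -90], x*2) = [86, 86, 28, 6, -6, 120, -180]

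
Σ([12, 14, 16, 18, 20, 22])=102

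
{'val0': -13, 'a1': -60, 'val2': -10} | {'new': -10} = {'val0': -13, 'a1': -60, 'val2': -10, 'new': -10}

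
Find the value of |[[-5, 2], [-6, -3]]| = (-5)*(-3) - (2)*(-6)
= 27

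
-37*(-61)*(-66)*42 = -6256404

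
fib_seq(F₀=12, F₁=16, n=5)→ F_2 = F_1 + F_0 = 28
F_3 = F_2 + F_1 = 44
F_4 = F_3 + F_2 = 72
= [12, 16, 28, 44, 72]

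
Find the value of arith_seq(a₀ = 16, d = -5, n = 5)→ a_0 = 16 + 0*-5 = 16
a_1 = 16 + 1*-5 = 11
a_2 = 16 + 2*-5 = 6
...
= [16, 11, 6, 1, -4]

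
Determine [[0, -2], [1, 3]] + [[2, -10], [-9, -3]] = [[2, -12], [-8, 0]]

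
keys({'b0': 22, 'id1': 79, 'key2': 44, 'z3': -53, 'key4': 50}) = ['b0', 'id1', 'key2', 'z3', 'key4']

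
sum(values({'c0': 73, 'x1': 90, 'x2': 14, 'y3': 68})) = 245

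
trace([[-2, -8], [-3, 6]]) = diagonal: (-2) + 6
= 4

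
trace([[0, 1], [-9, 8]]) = 8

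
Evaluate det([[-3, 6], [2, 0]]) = -12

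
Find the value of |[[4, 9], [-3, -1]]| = (4)*(-1) - (9)*(-3)
= 23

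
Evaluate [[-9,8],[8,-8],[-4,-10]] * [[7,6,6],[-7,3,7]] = [[-119, -30, 2], [112, 24, -8], [42, -54, -94]]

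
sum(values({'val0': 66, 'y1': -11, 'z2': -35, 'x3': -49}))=66 + (-11) + (-35) + (-49)
= -29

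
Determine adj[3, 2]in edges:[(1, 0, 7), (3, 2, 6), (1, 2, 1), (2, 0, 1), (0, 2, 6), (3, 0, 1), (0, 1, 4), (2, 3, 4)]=6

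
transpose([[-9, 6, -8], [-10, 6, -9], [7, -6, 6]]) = [[-9, -10, 7], [6, 6, -6], [-8, -9, 6]]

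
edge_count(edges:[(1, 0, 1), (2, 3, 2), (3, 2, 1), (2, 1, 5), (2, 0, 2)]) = 5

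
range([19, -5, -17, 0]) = 36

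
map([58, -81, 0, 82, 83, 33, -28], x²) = [3364, 6561, 0, 6724, 6889, 1089, 784]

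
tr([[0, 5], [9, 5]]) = diagonal: 0 + 5
= 5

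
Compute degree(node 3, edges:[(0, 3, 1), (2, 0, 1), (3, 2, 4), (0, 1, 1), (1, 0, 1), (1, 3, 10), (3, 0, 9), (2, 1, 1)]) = incident: (0,3), (3,2), (1,3), (3,0)
= 4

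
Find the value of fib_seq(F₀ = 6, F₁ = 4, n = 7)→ F_2 = F_1 + F_0 = 10
F_3 = F_2 + F_1 = 14
F_4 = F_3 + F_2 = 24
...
= [6, 4, 10, 14, 24, 38, 62]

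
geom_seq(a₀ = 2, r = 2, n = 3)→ [2, 4, 8]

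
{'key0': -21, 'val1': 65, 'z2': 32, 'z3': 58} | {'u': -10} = {'key0': -21, 'val1': 65, 'z2': 32, 'z3': 58, 'u': -10}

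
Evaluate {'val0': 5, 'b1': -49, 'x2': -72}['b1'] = -49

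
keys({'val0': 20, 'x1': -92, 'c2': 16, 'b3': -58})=['val0', 'x1', 'c2', 'b3']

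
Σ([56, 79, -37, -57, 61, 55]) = 157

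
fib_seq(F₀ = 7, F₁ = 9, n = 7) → [7, 9, 16, 25, 41, 66, 107]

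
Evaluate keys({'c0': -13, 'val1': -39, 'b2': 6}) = ['c0', 'val1', 'b2']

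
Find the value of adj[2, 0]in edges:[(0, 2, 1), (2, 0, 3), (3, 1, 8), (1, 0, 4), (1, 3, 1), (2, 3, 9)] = 3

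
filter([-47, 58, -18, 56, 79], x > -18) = [58, 56, 79]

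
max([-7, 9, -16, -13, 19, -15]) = 19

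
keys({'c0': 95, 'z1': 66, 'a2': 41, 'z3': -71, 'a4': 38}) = ['c0', 'z1', 'a2', 'z3', 'a4']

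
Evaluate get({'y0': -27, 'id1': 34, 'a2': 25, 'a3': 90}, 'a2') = 25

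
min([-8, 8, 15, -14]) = -14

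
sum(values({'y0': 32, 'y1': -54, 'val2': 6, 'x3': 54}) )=38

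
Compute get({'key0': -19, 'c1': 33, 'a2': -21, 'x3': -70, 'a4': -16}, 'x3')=-70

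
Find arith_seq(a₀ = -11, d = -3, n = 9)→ a_0 = -11 + 0*-3 = -11
a_1 = -11 + 1*-3 = -14
a_2 = -11 + 2*-3 = -17
...
= [-11, -14, -17, -20, -23, -26, -29, -32, -35]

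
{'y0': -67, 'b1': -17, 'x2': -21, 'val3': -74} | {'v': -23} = {'y0': -67, 'b1': -17, 'x2': -21, 'val3': -74, 'v': -23}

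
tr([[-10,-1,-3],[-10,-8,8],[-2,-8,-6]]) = diagonal: (-10) + (-8) + (-6)
= -24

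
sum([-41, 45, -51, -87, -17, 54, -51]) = -148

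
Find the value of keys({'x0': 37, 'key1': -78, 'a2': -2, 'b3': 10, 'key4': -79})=['x0', 'key1', 'a2', 'b3', 'key4']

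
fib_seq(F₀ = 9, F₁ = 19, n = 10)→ F_2 = F_1 + F_0 = 28
F_3 = F_2 + F_1 = 47
F_4 = F_3 + F_2 = 75
...
= [9, 19, 28, 47, 75, 122, 197, 319, 516, 835]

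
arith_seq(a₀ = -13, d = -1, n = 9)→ a_0 = -13 + 0*-1 = -13
a_1 = -13 + 1*-1 = -14
a_2 = -13 + 2*-1 = -15
...
= [-13, -14, -15, -16, -17, -18, -19, -20, -21]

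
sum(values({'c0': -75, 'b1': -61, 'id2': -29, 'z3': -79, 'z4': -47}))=-291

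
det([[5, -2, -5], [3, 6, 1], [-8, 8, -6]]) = -600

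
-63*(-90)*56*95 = 30164400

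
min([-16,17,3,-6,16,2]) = -16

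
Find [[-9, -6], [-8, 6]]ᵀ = [[-9, -8], [-6, 6]]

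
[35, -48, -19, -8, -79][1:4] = [-48, -19, -8]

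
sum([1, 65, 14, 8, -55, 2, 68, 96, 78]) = 1 + 65 + 14 + 8 + (-55) + 2 + 68 + 96 + 78
= 277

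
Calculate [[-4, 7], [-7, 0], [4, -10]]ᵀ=[[-4, -7, 4], [7, 0, -10]]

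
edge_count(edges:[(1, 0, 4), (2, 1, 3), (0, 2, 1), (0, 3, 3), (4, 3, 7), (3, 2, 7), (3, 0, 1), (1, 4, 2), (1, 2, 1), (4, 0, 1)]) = 10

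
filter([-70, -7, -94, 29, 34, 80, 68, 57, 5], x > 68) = [80]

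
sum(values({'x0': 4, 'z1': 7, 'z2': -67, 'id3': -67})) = -123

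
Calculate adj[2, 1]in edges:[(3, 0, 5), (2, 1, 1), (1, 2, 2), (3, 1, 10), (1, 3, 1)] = 1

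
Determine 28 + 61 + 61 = 150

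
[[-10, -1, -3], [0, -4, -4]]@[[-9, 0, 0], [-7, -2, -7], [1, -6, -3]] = C[0][0] = (-10)*(-9) + (-1)*(-7) + (-3)*(1) = 94
C[0][1] = (-10)*(0) + (-1)*(-2) + (-3)*(-6) = 20
C[0][2] = (-10)*(0) + (-1)*(-7) + (-3)*(-3) = 16
C[1][0] = (0)*(-9) + (-4)*(-7) + (-4)*(1) = 24
C[1][1] = (0)*(0) + (-4)*(-2) + (-4)*(-6) = 32
C[1][2] = (0)*(0) + (-4)*(-7) + (-4)*(-3) = 40
= [[94, 20, 16], [24, 32, 40]]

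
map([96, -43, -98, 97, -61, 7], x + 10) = [106, -33, -88, 107, -51, 17]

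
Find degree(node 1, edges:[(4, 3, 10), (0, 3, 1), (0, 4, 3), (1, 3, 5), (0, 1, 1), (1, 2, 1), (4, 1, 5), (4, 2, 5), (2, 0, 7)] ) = 4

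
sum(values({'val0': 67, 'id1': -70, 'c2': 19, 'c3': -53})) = -37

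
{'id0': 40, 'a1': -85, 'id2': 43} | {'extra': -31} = {'id0': 40, 'a1': -85, 'id2': 43, 'extra': -31}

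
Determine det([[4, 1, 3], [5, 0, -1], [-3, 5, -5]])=(1)*(4)*det([[0, -1], [5, -5]]) + (-1)*(1)*det([[5, -1], [-3, -5]]) + (1)*(3)*det([[5, 0], [-3, 5]])
= 20 + 28 + 75
= 123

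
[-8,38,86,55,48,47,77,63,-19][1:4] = [38, 86, 55]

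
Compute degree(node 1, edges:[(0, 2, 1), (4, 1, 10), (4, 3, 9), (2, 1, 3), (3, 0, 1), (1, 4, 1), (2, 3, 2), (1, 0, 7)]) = 4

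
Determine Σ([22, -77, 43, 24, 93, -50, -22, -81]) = -48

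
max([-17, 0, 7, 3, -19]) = 7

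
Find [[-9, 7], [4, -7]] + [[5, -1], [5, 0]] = [[-4, 6], [9, -7]]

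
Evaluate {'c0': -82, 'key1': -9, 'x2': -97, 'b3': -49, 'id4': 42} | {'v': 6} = {'c0': -82, 'key1': -9, 'x2': -97, 'b3': -49, 'id4': 42, 'v': 6}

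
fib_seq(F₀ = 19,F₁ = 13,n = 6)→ F_2 = F_1 + F_0 = 32
F_3 = F_2 + F_1 = 45
F_4 = F_3 + F_2 = 77
...
= [19, 13, 32, 45, 77, 122]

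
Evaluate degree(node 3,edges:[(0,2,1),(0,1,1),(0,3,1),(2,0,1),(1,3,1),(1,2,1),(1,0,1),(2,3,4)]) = incident: (0,3), (1,3), (2,3)
= 3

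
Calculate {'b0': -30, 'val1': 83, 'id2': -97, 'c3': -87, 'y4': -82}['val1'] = 83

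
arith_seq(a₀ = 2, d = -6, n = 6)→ a_0 = 2 + 0*-6 = 2
a_1 = 2 + 1*-6 = -4
a_2 = 2 + 2*-6 = -10
...
= [2, -4, -10, -16, -22, -28]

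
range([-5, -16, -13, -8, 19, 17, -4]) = 35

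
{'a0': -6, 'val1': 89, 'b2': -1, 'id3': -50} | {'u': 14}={'a0': -6, 'val1': 89, 'b2': -1, 'id3': -50, 'u': 14}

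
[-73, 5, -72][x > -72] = keep x where x > -72: -73✗, 5✓, -72✗
= [5]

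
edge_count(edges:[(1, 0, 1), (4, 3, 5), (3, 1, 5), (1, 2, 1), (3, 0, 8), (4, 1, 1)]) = 6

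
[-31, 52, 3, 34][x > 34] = [52]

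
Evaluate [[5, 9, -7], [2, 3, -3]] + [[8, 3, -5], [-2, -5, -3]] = [[13, 12, -12], [0, -2, -6]]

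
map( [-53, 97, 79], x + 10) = -53+10=-43, 97+10=107, 79+10=89
= [-43, 107, 89]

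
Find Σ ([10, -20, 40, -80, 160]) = 110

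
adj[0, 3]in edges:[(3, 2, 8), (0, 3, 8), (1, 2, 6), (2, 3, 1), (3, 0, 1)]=8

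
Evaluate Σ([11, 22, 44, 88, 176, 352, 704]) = 1397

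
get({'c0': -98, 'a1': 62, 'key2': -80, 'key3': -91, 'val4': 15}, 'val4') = 15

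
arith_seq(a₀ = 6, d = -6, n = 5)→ a_0 = 6 + 0*-6 = 6
a_1 = 6 + 1*-6 = 0
a_2 = 6 + 2*-6 = -6
...
= [6, 0, -6, -12, -18]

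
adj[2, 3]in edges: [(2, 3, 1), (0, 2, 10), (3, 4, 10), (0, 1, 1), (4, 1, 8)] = 1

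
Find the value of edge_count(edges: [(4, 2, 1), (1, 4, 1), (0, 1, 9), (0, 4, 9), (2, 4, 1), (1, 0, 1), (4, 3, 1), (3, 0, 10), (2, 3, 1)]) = 9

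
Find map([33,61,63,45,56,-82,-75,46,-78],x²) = [1089, 3721, 3969, 2025, 3136, 6724, 5625, 2116, 6084]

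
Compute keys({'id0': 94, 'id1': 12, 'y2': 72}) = ['id0', 'id1', 'y2']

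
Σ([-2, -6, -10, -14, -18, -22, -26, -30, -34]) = (-2) + (-6) + (-10) + (-14) + (-18) + (-22) + (-26) + (-30) + (-34)
= -162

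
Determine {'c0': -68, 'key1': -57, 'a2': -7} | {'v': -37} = {'c0': -68, 'key1': -57, 'a2': -7, 'v': -37}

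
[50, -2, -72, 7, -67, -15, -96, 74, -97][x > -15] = keep x where x > -15: 50✓, -2✓, -72✗, 7✓, -67✗, -15✗, -96✗, 74✓, -97✗
= [50, -2, 7, 74]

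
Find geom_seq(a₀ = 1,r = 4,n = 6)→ [1, 4, 16, 64, 256, 1024]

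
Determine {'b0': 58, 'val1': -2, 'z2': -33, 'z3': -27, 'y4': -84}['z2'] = -33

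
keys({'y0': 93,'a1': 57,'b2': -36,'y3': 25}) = ['y0', 'a1', 'b2', 'y3']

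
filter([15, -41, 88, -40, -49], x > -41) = keep x where x > -41: 15✓, -41✗, 88✓, -40✓, -49✗
= [15, 88, -40]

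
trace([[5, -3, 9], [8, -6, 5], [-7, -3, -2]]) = diagonal: 5 + (-6) + (-2)
= -3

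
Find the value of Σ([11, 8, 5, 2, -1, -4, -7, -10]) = 11 + 8 + 5 + 2 + (-1) + (-4) + (-7) + (-10)
= 4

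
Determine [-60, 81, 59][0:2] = [-60, 81]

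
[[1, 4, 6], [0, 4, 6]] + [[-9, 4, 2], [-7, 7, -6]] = [[-8, 8, 8], [-7, 11, 0]]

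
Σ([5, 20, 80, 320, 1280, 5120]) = 6825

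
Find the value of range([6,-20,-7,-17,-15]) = 26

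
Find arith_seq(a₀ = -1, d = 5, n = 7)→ a_0 = -1 + 0*5 = -1
a_1 = -1 + 1*5 = 4
a_2 = -1 + 2*5 = 9
...
= [-1, 4, 9, 14, 19, 24, 29]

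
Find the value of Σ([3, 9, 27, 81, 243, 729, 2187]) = 3279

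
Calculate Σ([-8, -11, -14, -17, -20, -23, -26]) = (-8) + (-11) + (-14) + (-17) + (-20) + (-23) + (-26)
= -119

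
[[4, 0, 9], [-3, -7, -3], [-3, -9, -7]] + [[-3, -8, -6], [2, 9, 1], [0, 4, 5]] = [[1, -8, 3], [-1, 2, -2], [-3, -5, -2]]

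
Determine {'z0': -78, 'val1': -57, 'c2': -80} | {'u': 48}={'z0': -78, 'val1': -57, 'c2': -80, 'u': 48}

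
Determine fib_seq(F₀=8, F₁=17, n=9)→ F_2 = F_1 + F_0 = 25
F_3 = F_2 + F_1 = 42
F_4 = F_3 + F_2 = 67
...
= [8, 17, 25, 42, 67, 109, 176, 285, 461]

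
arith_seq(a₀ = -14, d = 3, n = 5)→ [-14, -11, -8, -5, -2]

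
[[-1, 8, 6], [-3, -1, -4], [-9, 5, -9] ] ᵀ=[[-1, -3, -9], [8, -1, 5], [6, -4, -9]]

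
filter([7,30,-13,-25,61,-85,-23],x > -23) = [7, 30, -13, 61]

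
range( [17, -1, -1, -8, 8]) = 25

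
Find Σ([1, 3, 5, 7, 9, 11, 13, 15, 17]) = 81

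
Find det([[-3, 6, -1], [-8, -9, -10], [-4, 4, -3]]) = (1)*(-3)*det([[-9, -10], [4, -3]]) + (-1)*(6)*det([[-8, -10], [-4, -3]]) + (1)*(-1)*det([[-8, -9], [-4, 4]])
= -201 + 96 + 68
= -37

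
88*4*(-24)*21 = -177408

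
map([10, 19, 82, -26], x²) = [100, 361, 6724, 676]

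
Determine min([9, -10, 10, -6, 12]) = -10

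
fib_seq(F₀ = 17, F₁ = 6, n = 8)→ [17, 6, 23, 29, 52, 81, 133, 214]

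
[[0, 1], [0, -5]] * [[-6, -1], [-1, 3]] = C[0][0] = (0)*(-6) + (1)*(-1) = -1
C[0][1] = (0)*(-1) + (1)*(3) = 3
C[1][0] = (0)*(-6) + (-5)*(-1) = 5
C[1][1] = (0)*(-1) + (-5)*(3) = -15
= [[-1, 3], [5, -15]]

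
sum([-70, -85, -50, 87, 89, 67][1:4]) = -48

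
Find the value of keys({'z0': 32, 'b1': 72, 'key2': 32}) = ['z0', 'b1', 'key2']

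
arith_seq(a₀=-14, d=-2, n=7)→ [-14, -16, -18, -20, -22, -24, -26]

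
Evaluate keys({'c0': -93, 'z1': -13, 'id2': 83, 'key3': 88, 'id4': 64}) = ['c0', 'z1', 'id2', 'key3', 'id4']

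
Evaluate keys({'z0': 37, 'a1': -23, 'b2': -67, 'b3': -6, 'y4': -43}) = ['z0', 'a1', 'b2', 'b3', 'y4']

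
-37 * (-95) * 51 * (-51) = -9142515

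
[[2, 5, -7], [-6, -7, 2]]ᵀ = [[2, -6], [5, -7], [-7, 2]]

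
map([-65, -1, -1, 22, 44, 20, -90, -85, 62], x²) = (-65)²=4225, (-1)²=1, (-1)²=1, (22)²=484, (44)²=1936, (20)²=400, (-90)²=8100, (-85)²=7225, (62)²=3844
= [4225, 1, 1, 484, 1936, 400, 8100, 7225, 3844]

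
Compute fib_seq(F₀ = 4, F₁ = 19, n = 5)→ F_2 = F_1 + F_0 = 23
F_3 = F_2 + F_1 = 42
F_4 = F_3 + F_2 = 65
= [4, 19, 23, 42, 65]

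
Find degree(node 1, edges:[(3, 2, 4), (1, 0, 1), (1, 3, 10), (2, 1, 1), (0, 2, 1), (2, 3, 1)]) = incident: (1,0), (1,3), (2,1)
= 3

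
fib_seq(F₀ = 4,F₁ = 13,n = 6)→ [4, 13, 17, 30, 47, 77]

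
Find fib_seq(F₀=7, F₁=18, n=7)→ F_2 = F_1 + F_0 = 25
F_3 = F_2 + F_1 = 43
F_4 = F_3 + F_2 = 68
...
= [7, 18, 25, 43, 68, 111, 179]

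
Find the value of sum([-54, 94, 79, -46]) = (-54) + 94 + 79 + (-46)
= 73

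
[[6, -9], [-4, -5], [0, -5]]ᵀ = [[6, -4, 0], [-9, -5, -5]]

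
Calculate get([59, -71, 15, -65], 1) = -71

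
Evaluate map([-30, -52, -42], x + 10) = -30+10=-20, -52+10=-42, -42+10=-32
= [-20, -42, -32]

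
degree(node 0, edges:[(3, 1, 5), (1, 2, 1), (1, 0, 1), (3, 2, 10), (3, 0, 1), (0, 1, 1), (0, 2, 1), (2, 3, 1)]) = 4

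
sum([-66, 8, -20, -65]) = -143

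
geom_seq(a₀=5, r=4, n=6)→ [5, 20, 80, 320, 1280, 5120]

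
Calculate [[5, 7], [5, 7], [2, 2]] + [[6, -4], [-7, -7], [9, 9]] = [[11, 3], [-2, 0], [11, 11]]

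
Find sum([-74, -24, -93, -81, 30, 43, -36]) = (-74) + (-24) + (-93) + (-81) + 30 + 43 + (-36)
= -235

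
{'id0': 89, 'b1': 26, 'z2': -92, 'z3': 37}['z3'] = 37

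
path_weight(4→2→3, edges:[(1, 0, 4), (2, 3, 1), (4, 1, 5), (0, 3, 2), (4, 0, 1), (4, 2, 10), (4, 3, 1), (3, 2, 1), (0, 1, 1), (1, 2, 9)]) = 11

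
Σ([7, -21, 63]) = 49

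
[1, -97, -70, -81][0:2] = [1, -97]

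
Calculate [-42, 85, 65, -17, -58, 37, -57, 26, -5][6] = -57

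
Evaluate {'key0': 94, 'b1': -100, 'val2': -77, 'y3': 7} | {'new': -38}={'key0': 94, 'b1': -100, 'val2': -77, 'y3': 7, 'new': -38}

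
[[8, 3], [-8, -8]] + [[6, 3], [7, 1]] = [[14, 6], [-1, -7]]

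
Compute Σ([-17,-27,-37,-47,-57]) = -185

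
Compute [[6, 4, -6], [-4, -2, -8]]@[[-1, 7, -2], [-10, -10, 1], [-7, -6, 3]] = C[0][0] = (6)*(-1) + (4)*(-10) + (-6)*(-7) = -4
C[0][1] = (6)*(7) + (4)*(-10) + (-6)*(-6) = 38
C[0][2] = (6)*(-2) + (4)*(1) + (-6)*(3) = -26
C[1][0] = (-4)*(-1) + (-2)*(-10) + (-8)*(-7) = 80
C[1][1] = (-4)*(7) + (-2)*(-10) + (-8)*(-6) = 40
C[1][2] = (-4)*(-2) + (-2)*(1) + (-8)*(3) = -18
= [[-4, 38, -26], [80, 40, -18]]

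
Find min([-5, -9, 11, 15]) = -9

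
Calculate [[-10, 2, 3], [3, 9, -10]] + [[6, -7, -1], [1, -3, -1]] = [[-4, -5, 2], [4, 6, -11]]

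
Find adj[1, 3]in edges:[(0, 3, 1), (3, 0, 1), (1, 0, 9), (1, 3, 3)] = 3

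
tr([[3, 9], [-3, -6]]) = diagonal: 3 + (-6)
= -3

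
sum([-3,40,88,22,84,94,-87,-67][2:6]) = 288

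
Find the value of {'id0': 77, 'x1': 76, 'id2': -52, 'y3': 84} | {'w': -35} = {'id0': 77, 'x1': 76, 'id2': -52, 'y3': 84, 'w': -35}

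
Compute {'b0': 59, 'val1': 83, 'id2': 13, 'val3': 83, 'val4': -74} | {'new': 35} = {'b0': 59, 'val1': 83, 'id2': 13, 'val3': 83, 'val4': -74, 'new': 35}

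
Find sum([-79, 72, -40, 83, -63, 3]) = -24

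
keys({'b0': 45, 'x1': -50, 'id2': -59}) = ['b0', 'x1', 'id2']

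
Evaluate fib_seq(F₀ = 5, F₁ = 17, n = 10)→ F_2 = F_1 + F_0 = 22
F_3 = F_2 + F_1 = 39
F_4 = F_3 + F_2 = 61
...
= [5, 17, 22, 39, 61, 100, 161, 261, 422, 683]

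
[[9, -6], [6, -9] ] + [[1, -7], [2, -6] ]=[[10, -13], [8, -15]]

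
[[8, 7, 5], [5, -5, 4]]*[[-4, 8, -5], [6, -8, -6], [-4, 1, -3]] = C[0][0] = (8)*(-4) + (7)*(6) + (5)*(-4) = -10
C[0][1] = (8)*(8) + (7)*(-8) + (5)*(1) = 13
C[0][2] = (8)*(-5) + (7)*(-6) + (5)*(-3) = -97
C[1][0] = (5)*(-4) + (-5)*(6) + (4)*(-4) = -66
C[1][1] = (5)*(8) + (-5)*(-8) + (4)*(1) = 84
C[1][2] = (5)*(-5) + (-5)*(-6) + (4)*(-3) = -7
= [[-10, 13, -97], [-66, 84, -7]]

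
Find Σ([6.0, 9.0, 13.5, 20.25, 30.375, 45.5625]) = 124.6875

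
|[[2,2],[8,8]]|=0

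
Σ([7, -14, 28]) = 7 + -14 + 28
= 21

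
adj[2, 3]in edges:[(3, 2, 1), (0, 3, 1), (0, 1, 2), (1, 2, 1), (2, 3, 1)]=1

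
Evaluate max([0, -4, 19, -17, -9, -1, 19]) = 19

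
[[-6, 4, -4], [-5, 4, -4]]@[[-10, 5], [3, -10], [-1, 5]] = [[76, -90], [66, -85]]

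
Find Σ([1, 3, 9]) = 13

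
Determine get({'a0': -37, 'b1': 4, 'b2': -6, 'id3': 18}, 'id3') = 18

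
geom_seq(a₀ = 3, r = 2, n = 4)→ a_0 = 3*2^0 = 3
a_1 = 3*2^1 = 6
a_2 = 3*2^2 = 12
...
= [3, 6, 12, 24]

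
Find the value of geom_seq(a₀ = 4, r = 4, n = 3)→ [4, 16, 64]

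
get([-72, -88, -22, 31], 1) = -88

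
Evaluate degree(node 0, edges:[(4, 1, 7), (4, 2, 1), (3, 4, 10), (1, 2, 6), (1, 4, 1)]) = 0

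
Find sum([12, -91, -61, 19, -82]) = 12 + (-91) + (-61) + 19 + (-82)
= -203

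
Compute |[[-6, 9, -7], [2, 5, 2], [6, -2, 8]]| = (1)*(-6)*det([[5, 2], [-2, 8]]) + (-1)*(9)*det([[2, 2], [6, 8]]) + (1)*(-7)*det([[2, 5], [6, -2]])
= -264 + -36 + 238
= -62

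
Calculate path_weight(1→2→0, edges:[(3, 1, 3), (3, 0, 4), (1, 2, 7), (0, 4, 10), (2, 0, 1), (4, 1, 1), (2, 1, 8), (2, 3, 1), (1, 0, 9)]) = w(1→2)=7 + w(2→0)=1
= 8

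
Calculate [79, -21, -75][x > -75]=keep x where x > -75: 79✓, -21✓, -75✗
= [79, -21]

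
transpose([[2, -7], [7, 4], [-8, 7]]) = [[2, 7, -8], [-7, 4, 7]]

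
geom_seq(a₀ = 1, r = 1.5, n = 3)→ [1.0, 1.5, 2.25]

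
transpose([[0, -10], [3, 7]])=[[0, 3], [-10, 7]]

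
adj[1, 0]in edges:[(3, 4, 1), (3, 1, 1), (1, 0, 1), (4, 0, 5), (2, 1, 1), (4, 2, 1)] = 1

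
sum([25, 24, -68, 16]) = 25 + 24 + (-68) + 16
= -3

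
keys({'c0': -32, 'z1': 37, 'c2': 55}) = ['c0', 'z1', 'c2']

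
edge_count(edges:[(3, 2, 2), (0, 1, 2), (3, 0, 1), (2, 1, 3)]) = 4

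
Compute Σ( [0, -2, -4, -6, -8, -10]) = 0 + (-2) + (-4) + (-6) + (-8) + (-10)
= -30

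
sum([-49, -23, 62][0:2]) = -72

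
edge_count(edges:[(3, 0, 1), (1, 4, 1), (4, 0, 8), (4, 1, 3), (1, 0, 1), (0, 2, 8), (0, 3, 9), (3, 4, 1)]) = 8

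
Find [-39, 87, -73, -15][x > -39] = [87, -15]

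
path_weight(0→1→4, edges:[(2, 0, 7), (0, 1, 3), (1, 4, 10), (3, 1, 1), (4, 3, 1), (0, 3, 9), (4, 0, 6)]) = 13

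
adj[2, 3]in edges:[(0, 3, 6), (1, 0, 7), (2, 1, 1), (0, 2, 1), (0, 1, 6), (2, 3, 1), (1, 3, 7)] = 1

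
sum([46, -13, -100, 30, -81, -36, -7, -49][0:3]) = -67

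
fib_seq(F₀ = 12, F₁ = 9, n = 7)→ F_2 = F_1 + F_0 = 21
F_3 = F_2 + F_1 = 30
F_4 = F_3 + F_2 = 51
...
= [12, 9, 21, 30, 51, 81, 132]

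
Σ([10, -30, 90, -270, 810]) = 10 + -30 + 90 + -270 + 810
= 610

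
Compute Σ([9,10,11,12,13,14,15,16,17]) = 117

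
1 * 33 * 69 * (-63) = -143451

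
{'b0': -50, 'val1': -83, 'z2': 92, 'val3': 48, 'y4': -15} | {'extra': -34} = {'b0': -50, 'val1': -83, 'z2': 92, 'val3': 48, 'y4': -15, 'extra': -34}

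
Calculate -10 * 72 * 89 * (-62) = 3972960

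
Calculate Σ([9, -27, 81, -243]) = -180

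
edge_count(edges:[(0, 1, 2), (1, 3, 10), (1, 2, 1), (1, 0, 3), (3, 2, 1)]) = 5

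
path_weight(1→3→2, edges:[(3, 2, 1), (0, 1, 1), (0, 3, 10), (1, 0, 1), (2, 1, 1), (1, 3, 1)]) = w(1→3)=1 + w(3→2)=1
= 2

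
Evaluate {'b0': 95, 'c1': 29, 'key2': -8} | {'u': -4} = {'b0': 95, 'c1': 29, 'key2': -8, 'u': -4}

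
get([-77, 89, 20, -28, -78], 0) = -77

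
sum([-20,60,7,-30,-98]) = (-20) + 60 + 7 + (-30) + (-98)
= -81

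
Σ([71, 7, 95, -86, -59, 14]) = 71 + 7 + 95 + (-86) + (-59) + 14
= 42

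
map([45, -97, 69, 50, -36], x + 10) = [55, -87, 79, 60, -26]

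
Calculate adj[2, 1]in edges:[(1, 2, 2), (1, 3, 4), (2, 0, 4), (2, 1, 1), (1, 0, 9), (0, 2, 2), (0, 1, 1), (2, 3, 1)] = 1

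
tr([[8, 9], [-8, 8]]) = diagonal: 8 + 8
= 16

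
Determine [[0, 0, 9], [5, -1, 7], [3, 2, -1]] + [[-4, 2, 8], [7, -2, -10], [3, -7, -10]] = [[-4, 2, 17], [12, -3, -3], [6, -5, -11]]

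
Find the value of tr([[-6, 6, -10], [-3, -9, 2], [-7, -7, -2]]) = -17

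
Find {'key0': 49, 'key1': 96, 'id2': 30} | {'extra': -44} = {'key0': 49, 'key1': 96, 'id2': 30, 'extra': -44}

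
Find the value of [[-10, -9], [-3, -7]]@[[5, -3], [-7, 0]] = [[13, 30], [34, 9]]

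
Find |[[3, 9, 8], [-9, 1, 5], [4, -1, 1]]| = (1)*(3)*det([[1, 5], [-1, 1]]) + (-1)*(9)*det([[-9, 5], [4, 1]]) + (1)*(8)*det([[-9, 1], [4, -1]])
= 18 + 261 + 40
= 319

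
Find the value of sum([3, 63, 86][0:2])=slice → [3, 63]
3 + 63
= 66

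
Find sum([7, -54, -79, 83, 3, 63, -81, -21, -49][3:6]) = 149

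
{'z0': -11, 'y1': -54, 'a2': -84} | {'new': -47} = {'z0': -11, 'y1': -54, 'a2': -84, 'new': -47}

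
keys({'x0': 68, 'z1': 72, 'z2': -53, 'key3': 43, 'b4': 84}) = ['x0', 'z1', 'z2', 'key3', 'b4']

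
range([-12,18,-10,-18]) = 36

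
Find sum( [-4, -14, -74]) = (-4) + (-14) + (-74)
= -92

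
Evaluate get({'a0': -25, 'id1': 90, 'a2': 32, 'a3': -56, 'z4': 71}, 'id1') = 90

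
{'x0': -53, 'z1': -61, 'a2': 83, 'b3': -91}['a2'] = 83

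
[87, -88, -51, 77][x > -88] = keep x where x > -88: 87✓, -88✗, -51✓, 77✓
= [87, -51, 77]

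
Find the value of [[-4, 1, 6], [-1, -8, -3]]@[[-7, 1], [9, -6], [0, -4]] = [[37, -34], [-65, 59]]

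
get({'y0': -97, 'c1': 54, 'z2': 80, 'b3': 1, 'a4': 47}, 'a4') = 47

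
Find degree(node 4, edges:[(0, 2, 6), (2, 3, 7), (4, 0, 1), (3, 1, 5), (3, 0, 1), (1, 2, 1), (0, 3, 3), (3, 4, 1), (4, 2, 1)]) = incident: (4,0), (3,4), (4,2)
= 3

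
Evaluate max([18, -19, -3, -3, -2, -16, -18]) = 18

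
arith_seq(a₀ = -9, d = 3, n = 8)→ a_0 = -9 + 0*3 = -9
a_1 = -9 + 1*3 = -6
a_2 = -9 + 2*3 = -3
...
= [-9, -6, -3, 0, 3, 6, 9, 12]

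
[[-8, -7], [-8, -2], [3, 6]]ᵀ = [[-8, -8, 3], [-7, -2, 6]]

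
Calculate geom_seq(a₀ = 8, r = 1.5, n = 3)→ [8.0, 12.0, 18.0]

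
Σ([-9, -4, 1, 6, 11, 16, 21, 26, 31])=(-9) + (-4) + 1 + 6 + 11 + 16 + 21 + 26 + 31
= 99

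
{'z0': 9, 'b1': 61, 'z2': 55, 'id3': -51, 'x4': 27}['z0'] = 9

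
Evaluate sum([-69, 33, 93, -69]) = (-69) + 33 + 93 + (-69)
= -12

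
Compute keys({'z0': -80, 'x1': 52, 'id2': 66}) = ['z0', 'x1', 'id2']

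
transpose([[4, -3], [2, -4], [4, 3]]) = [[4, 2, 4], [-3, -4, 3]]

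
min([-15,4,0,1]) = -15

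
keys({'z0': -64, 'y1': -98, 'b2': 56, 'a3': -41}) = ['z0', 'y1', 'b2', 'a3']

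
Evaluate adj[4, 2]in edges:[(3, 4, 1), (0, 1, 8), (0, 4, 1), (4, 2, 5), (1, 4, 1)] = 5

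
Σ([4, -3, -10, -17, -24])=-50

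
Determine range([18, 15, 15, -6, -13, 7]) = 31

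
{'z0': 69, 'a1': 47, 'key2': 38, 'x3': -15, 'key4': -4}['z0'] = 69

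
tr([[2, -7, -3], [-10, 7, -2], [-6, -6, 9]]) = diagonal: 2 + 7 + 9
= 18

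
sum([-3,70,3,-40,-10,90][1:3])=slice → [70, 3]
70 + 3
= 73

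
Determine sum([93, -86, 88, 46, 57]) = 198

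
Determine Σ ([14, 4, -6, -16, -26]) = 14 + 4 + (-6) + (-16) + (-26)
= -30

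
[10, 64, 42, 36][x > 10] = keep x where x > 10: 10✗, 64✓, 42✓, 36✓
= [64, 42, 36]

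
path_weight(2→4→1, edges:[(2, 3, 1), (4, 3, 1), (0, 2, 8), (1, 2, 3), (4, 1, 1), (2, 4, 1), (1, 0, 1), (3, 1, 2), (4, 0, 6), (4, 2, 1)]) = w(2→4)=1 + w(4→1)=1
= 2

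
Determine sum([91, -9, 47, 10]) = 91 + (-9) + 47 + 10
= 139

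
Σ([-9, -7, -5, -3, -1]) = -25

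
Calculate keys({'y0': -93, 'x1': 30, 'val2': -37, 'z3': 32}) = ['y0', 'x1', 'val2', 'z3']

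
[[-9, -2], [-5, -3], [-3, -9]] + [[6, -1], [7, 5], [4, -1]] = [[-3, -3], [2, 2], [1, -10]]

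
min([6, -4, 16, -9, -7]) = -9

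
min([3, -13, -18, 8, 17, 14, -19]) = -19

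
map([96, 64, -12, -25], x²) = [9216, 4096, 144, 625]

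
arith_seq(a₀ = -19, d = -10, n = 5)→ [-19, -29, -39, -49, -59]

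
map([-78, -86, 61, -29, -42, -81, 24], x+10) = [-68, -76, 71, -19, -32, -71, 34]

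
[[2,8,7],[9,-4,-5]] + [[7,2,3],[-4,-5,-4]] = [[9, 10, 10], [5, -9, -9]]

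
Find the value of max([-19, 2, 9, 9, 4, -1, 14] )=14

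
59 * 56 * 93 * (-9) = -2765448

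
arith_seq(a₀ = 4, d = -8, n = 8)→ [4, -4, -12, -20, -28, -36, -44, -52]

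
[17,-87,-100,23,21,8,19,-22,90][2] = -100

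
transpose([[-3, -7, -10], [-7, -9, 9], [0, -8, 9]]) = [[-3, -7, 0], [-7, -9, -8], [-10, 9, 9]]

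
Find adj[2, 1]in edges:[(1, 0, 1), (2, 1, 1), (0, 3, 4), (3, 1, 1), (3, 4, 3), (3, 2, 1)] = 1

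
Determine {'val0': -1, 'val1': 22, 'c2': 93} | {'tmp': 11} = {'val0': -1, 'val1': 22, 'c2': 93, 'tmp': 11}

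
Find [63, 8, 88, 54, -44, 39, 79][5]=39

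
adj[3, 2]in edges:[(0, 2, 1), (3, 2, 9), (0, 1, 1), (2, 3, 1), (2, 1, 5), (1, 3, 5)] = 9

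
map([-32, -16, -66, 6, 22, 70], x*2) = [-64, -32, -132, 12, 44, 140]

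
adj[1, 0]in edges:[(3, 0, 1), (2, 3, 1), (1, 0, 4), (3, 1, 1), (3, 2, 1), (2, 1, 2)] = 4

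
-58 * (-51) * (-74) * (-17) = 3721164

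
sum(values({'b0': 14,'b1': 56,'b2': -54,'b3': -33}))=-17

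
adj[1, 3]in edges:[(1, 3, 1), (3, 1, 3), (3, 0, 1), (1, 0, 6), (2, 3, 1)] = 1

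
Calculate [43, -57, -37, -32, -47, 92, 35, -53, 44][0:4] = [43, -57, -37, -32]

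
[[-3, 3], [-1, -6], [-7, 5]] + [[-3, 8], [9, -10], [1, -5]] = [[-6, 11], [8, -16], [-6, 0]]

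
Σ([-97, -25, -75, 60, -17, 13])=(-97) + (-25) + (-75) + 60 + (-17) + 13
= -141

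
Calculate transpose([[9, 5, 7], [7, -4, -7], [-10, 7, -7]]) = [[9, 7, -10], [5, -4, 7], [7, -7, -7]]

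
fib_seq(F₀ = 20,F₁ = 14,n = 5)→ [20, 14, 34, 48, 82]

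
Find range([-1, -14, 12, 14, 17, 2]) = 31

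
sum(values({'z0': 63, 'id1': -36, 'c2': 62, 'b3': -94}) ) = -5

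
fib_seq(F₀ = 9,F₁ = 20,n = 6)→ [9, 20, 29, 49, 78, 127]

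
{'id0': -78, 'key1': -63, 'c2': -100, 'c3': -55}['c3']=-55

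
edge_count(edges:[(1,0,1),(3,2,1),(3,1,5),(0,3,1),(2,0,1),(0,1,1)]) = 6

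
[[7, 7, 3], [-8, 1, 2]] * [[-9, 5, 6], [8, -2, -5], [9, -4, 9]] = [[20, 9, 34], [98, -50, -35]]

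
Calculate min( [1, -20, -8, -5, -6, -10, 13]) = -20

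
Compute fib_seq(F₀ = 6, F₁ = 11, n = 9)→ [6, 11, 17, 28, 45, 73, 118, 191, 309]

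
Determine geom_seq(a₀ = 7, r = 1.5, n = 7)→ [7.0, 10.5, 15.75, 23.625, 35.4375, 53.15625, 79.734375]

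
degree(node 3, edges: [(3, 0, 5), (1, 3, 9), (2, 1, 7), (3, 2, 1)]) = 3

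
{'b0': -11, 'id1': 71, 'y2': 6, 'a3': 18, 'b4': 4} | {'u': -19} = {'b0': -11, 'id1': 71, 'y2': 6, 'a3': 18, 'b4': 4, 'u': -19}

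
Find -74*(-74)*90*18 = 8871120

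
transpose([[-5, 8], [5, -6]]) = [[-5, 5], [8, -6]]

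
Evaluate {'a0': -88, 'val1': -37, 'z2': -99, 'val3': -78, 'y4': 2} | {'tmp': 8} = {'a0': -88, 'val1': -37, 'z2': -99, 'val3': -78, 'y4': 2, 'tmp': 8}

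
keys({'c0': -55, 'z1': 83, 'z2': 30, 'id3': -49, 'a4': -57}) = ['c0', 'z1', 'z2', 'id3', 'a4']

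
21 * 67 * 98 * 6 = 827316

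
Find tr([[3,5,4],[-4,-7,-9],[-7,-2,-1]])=diagonal: 3 + (-7) + (-1)
= -5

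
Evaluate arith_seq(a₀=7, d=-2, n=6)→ [7, 5, 3, 1, -1, -3]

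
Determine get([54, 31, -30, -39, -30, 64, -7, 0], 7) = 0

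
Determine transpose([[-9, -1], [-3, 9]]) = [[-9, -3], [-1, 9]]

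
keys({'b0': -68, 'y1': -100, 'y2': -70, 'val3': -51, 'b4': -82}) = ['b0', 'y1', 'y2', 'val3', 'b4']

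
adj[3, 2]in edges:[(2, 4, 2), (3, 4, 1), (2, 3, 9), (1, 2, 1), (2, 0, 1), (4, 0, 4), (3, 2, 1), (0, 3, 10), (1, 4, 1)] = 1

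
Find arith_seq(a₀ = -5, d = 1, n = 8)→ [-5, -4, -3, -2, -1, 0, 1, 2]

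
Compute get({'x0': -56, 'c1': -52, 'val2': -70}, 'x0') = -56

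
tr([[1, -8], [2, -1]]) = diagonal: 1 + (-1)
= 0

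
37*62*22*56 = 2826208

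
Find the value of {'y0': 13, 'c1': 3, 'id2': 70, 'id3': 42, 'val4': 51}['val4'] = 51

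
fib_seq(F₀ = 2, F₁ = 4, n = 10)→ F_2 = F_1 + F_0 = 6
F_3 = F_2 + F_1 = 10
F_4 = F_3 + F_2 = 16
...
= [2, 4, 6, 10, 16, 26, 42, 68, 110, 178]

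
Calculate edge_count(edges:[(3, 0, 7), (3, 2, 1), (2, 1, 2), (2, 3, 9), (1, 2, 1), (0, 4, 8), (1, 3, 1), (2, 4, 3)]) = 8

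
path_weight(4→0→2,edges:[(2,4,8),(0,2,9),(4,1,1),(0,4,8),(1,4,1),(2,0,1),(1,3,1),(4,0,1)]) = 10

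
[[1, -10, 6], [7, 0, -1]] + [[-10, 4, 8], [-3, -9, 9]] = [[-9, -6, 14], [4, -9, 8]]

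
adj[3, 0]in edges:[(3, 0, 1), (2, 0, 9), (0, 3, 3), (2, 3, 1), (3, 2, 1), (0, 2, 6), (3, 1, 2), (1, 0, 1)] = 1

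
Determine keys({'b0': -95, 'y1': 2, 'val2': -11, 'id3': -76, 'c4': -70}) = ['b0', 'y1', 'val2', 'id3', 'c4']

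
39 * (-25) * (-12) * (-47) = -549900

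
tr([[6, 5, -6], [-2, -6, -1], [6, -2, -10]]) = -10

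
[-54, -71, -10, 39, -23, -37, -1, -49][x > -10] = keep x where x > -10: -54✗, -71✗, -10✗, 39✓, -23✗, -37✗, -1✓, -49✗
= [39, -1]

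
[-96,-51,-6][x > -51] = [-6]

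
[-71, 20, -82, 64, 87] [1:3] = [20, -82]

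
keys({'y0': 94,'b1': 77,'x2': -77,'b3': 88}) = ['y0', 'b1', 'x2', 'b3']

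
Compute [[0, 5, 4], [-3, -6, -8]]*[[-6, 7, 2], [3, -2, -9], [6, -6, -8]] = [[39, -34, -77], [-48, 39, 112]]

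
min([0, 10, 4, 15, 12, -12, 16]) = -12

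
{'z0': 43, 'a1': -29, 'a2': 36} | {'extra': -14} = {'z0': 43, 'a1': -29, 'a2': 36, 'extra': -14}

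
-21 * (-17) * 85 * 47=1426215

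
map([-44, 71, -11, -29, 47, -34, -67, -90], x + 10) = -44+10=-34, 71+10=81, -11+10=-1, -29+10=-19, 47+10=57, -34+10=-24, -67+10=-57, -90+10=-80
= [-34, 81, -1, -19, 57, -24, -57, -80]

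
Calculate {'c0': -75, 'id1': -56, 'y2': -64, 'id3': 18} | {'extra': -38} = {'c0': -75, 'id1': -56, 'y2': -64, 'id3': 18, 'extra': -38}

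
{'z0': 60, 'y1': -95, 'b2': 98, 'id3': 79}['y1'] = -95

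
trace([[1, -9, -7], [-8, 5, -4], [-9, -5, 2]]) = diagonal: 1 + 5 + 2
= 8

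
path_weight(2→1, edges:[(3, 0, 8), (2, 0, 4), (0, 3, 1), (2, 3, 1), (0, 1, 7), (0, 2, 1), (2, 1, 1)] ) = 1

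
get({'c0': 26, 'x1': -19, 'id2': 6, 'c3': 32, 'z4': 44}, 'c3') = 32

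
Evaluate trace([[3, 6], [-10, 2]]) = 5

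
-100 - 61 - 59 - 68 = -288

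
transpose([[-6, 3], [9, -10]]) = [[-6, 9], [3, -10]]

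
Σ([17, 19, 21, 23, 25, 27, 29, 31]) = 192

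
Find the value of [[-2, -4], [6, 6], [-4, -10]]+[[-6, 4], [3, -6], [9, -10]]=[[-8, 0], [9, 0], [5, -20]]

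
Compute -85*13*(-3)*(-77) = -255255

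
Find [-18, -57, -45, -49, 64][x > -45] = keep x where x > -45: -18✓, -57✗, -45✗, -49✗, 64✓
= [-18, 64]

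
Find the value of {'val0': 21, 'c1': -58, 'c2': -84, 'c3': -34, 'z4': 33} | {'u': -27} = {'val0': 21, 'c1': -58, 'c2': -84, 'c3': -34, 'z4': 33, 'u': -27}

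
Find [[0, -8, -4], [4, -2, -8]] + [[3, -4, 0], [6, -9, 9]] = [[3, -12, -4], [10, -11, 1]]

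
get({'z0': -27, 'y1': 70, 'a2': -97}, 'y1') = 70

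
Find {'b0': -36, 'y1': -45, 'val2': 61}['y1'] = -45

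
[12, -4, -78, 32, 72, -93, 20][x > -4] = keep x where x > -4: 12✓, -4✗, -78✗, 32✓, 72✓, -93✗, 20✓
= [12, 32, 72, 20]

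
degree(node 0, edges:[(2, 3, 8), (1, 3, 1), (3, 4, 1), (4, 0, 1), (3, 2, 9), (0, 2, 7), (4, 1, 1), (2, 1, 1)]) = incident: (4,0), (0,2)
= 2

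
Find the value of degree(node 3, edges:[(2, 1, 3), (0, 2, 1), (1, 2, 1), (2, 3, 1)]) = 1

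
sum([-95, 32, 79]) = 16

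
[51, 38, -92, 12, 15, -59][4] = 15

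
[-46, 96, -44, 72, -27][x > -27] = [96, 72]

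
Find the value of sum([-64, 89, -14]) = 11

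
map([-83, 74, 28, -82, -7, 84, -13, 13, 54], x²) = (-83)²=6889, (74)²=5476, (28)²=784, (-82)²=6724, (-7)²=49, (84)²=7056, (-13)²=169, (13)²=169, (54)²=2916
= [6889, 5476, 784, 6724, 49, 7056, 169, 169, 2916]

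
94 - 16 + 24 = 102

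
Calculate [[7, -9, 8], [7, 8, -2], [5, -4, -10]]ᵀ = [[7, 7, 5], [-9, 8, -4], [8, -2, -10]]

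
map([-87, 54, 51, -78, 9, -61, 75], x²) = [7569, 2916, 2601, 6084, 81, 3721, 5625]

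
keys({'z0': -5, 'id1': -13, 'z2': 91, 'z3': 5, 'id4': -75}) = ['z0', 'id1', 'z2', 'z3', 'id4']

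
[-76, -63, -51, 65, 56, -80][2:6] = [-51, 65, 56, -80]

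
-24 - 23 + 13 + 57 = 23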